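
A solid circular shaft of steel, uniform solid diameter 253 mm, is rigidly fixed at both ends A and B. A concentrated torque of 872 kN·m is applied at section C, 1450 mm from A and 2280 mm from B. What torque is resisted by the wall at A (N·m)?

With uniform GJ and both ends fixed, compatibility θ_AC = θ_CB gives T_A·a = T_B·b, together with T_A + T_B = T₀.
T_A = T₀·b/(a+b) = 872000·2280/3730 = 533000 N·m; T_B = 339000 N·m.

533000 N·m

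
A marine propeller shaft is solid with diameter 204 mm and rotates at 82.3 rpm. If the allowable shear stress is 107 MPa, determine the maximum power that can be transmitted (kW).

J = πd⁴/32 = π(0.204)⁴/32 = 1.700×10^-4 m⁴.
T_max = τ_allow·J/r = 1.07×10^8 × 1.700×10^-4 / 0.102 = 178400 N·m.
ω = 2π·82.3/60 = 8.618 rad/s, so P_max = T_max·ω = 1.537×10^6 W.

1540 kW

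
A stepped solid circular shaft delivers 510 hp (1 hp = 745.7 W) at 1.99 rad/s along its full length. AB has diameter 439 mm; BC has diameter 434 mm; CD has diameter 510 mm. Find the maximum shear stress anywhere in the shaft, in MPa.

ω = 1.99 rad/s, so T = P/ω = 510×745.7 / 1.990 = 191100 N·m.
Under the same torque, τ_max = 16T/(πd³) is largest where d is smallest — segment BC (d = 434 mm).
τ_max = 16·191100/(π·(0.434)³) = 1.191×10^7 Pa.

11.9 MPa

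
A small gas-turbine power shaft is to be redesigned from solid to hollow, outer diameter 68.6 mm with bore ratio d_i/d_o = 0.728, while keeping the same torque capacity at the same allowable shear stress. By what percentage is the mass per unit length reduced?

Equal τ_max and T ⇒ the solid shaft needs d_s³ = d_o³(1−k⁴), so d_s = 68.6·(1−0.728⁴)^(1/3) = 61.46 mm.
Area ratio A_h/A_s = d_o²(1−k²)/d_s² = (1−k²)/(1−k⁴)^(2/3) = 0.5856.
Mass saving = 1 − 0.5856 = 41.4 %.

41.4 %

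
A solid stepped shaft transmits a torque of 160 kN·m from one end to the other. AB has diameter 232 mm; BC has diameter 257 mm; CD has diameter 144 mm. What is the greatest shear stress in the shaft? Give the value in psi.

Under the same torque, τ_max = 16T/(πd³) is largest where d is smallest — segment CD (d = 144 mm).
τ_max = 16·160000/(π·(0.144)³) = 2.729×10^8 Pa.

39600 psi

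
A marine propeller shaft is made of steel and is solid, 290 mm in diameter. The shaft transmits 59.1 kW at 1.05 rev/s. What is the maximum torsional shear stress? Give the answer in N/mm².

ω = 2π·1.05 = 6.597 rad/s, so T = P/ω = 59.1×10³ / 6.597 = 8958 N·m.
J = πd⁴/32 = π(0.290)⁴/32 = 6.944×10^-4 m⁴.
τ_max = T·r/J = 8958 × 0.145 / 6.944×10^-4 = 1.871×10^6 Pa.

1.87 N/mm²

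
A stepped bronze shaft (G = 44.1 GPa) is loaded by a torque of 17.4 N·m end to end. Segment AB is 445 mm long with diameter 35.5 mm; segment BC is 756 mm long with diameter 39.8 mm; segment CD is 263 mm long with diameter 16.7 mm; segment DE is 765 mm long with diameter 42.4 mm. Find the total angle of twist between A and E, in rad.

0.0169 rad

J_AB = π(0.0355)⁴/32 = 1.56×10^-7 m⁴; J_BC = π(0.0398)⁴/32 = 2.46×10^-7 m⁴; J_CD = π(0.0167)⁴/32 = 7.64×10^-9 m⁴; J_DE = π(0.0424)⁴/32 = 3.17×10^-7 m⁴.
θ = (T/G)·Σ L_i/J_i = (17.40/44.1×10⁹)·(0.445/1.56×10^-7 + 0.756/2.46×10^-7 + 0.263/7.64×10^-9 + 0.765/3.17×10^-7) = 0.01688 rad.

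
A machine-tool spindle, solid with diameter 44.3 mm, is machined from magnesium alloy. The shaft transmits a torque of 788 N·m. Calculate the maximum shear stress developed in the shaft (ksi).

J = πd⁴/32 = π(0.0443)⁴/32 = 3.781×10^-7 m⁴.
τ_max = T·r/J = 788.0 × 0.0221 / 3.781×10^-7 = 4.616×10^7 Pa.

6.70 ksi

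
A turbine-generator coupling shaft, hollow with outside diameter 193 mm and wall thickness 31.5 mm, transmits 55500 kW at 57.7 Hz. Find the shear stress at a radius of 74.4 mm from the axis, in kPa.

ω = 2π·57.7 = 362.5 rad/s, so T = P/ω = 55500×10³ / 362.5 = 153100 N·m.
J = π(d_o⁴ − d_i⁴)/32 = π(0.193⁴ − 0.130⁴)/32 = 1.082×10^-4 m⁴.
Shear stress varies linearly with radius: τ = T·r/J = 153100 × 0.0744 / 1.082×10^-4 = 1.053×10^8 Pa.

105000 kPa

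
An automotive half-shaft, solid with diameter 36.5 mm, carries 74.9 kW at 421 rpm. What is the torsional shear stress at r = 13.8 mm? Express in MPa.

ω = 2π·421/60 = 44.09 rad/s, so T = P/ω = 74.9×10³ / 44.09 = 1699 N·m.
J = πd⁴/32 = π(0.0365)⁴/32 = 1.742×10^-7 m⁴.
Shear stress varies linearly with radius: τ = T·r/J = 1699 × 0.0138 / 1.742×10^-7 = 1.345×10^8 Pa.

135 MPa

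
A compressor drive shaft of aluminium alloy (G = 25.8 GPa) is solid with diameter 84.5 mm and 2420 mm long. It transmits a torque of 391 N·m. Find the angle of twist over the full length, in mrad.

7.33 mrad

J = πd⁴/32 = π(0.0845)⁴/32 = 5.005×10^-6 m⁴.
θ = T·L/(G·J) = 391.0 × 2.42 / (25.8×10⁹ × 5.005×10^-6) = 7.327×10^-3 rad.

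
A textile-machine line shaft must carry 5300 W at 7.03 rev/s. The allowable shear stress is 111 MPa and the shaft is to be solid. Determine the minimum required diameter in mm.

ω = 2π·7.03 = 44.17 rad/s, so T = P/ω = 5300 / 44.17 = 120.0 N·m.
For a solid shaft τ_max = 16T/(πd³), so d = (16T/(π τ_allow))^(1/3) = (16·120.0/(π·1.11×10^8))^(1/3) = 0.01766 m.

17.7 mm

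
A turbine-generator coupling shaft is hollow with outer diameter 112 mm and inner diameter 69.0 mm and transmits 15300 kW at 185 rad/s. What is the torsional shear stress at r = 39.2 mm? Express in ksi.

ω = 185 rad/s, so T = P/ω = 15300×10³ / 185.0 = 82700 N·m.
J = π(d_o⁴ − d_i⁴)/32 = π(0.112⁴ − 0.0690⁴)/32 = 1.322×10^-5 m⁴.
Shear stress varies linearly with radius: τ = T·r/J = 82700 × 0.0392 / 1.322×10^-5 = 2.452×10^8 Pa.

35.6 ksi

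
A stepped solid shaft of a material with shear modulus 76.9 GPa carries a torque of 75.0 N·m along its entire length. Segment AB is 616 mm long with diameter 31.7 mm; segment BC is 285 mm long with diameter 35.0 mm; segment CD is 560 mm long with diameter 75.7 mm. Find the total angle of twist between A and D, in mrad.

J_AB = π(0.0317)⁴/32 = 9.91×10^-8 m⁴; J_BC = π(0.0350)⁴/32 = 1.47×10^-7 m⁴; J_CD = π(0.0757)⁴/32 = 3.22×10^-6 m⁴.
θ = (T/G)·Σ L_i/J_i = (75.00/76.9×10⁹)·(0.616/9.91×10^-8 + 0.285/1.47×10^-7 + 0.560/3.22×10^-6) = 8.116×10^-3 rad.

8.12 mrad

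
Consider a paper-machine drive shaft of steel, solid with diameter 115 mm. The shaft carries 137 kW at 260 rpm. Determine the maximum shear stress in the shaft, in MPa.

16.8 MPa

ω = 2π·260/60 = 27.23 rad/s, so T = P/ω = 137×10³ / 27.23 = 5032 N·m.
J = πd⁴/32 = π(0.115)⁴/32 = 1.717×10^-5 m⁴.
τ_max = T·r/J = 5032 × 0.0575 / 1.717×10^-5 = 1.685×10^7 Pa.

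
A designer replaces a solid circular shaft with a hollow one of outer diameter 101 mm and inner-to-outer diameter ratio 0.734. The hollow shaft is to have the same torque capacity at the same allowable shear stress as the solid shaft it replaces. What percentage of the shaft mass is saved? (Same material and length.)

Equal τ_max and T ⇒ the solid shaft needs d_s³ = d_o³(1−k⁴), so d_s = 101·(1−0.734⁴)^(1/3) = 90.09 mm.
Area ratio A_h/A_s = d_o²(1−k²)/d_s² = (1−k²)/(1−k⁴)^(2/3) = 0.5797.
Mass saving = 1 − 0.5797 = 42.0 %.

42.0 %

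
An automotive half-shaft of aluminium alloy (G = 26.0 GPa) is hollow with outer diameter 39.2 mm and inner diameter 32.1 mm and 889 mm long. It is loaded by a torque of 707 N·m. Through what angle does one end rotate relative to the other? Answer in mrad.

189 mrad

J = π(d_o⁴ − d_i⁴)/32 = π(0.0392⁴ − 0.0321⁴)/32 = 1.276×10^-7 m⁴.
θ = T·L/(G·J) = 707.0 × 0.889 / (26.0×10⁹ × 1.276×10^-7) = 0.1895 rad.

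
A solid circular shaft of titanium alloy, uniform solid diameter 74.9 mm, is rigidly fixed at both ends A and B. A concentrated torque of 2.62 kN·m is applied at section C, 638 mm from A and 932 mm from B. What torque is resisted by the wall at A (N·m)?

1560 N·m

With uniform GJ and both ends fixed, compatibility θ_AC = θ_CB gives T_A·a = T_B·b, together with T_A + T_B = T₀.
T_A = T₀·b/(a+b) = 2620·932/1570 = 1555 N·m; T_B = 1065 N·m.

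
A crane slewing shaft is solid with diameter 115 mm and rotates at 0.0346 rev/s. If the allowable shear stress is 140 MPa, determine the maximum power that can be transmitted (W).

J = πd⁴/32 = π(0.115)⁴/32 = 1.717×10^-5 m⁴.
T_max = τ_allow·J/r = 1.40×10^8 × 1.717×10^-5 / 0.0575 = 41810 N·m.
ω = 2π·0.0346 = 0.2174 rad/s, so P_max = T_max·ω = 9089 W.

9090 W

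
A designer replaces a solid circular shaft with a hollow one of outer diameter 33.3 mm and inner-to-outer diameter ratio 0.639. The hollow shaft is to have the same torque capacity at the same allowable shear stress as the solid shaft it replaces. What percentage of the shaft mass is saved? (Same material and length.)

Equal τ_max and T ⇒ the solid shaft needs d_s³ = d_o³(1−k⁴), so d_s = 33.3·(1−0.639⁴)^(1/3) = 31.34 mm.
Area ratio A_h/A_s = d_o²(1−k²)/d_s² = (1−k²)/(1−k⁴)^(2/3) = 0.6682.
Mass saving = 1 − 0.6682 = 33.2 %.

33.2 %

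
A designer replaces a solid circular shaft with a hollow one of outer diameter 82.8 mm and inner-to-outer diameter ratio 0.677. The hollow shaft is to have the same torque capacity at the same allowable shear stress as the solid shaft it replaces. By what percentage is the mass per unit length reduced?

Equal τ_max and T ⇒ the solid shaft needs d_s³ = d_o³(1−k⁴), so d_s = 82.8·(1−0.677⁴)^(1/3) = 76.54 mm.
Area ratio A_h/A_s = d_o²(1−k²)/d_s² = (1−k²)/(1−k⁴)^(2/3) = 0.6339.
Mass saving = 1 − 0.6339 = 36.6 %.

36.6 %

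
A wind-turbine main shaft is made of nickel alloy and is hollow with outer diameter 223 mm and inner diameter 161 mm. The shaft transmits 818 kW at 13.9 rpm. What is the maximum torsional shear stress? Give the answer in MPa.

ω = 2π·13.9/60 = 1.456 rad/s, so T = P/ω = 818×10³ / 1.456 = 562000 N·m.
J = π(d_o⁴ − d_i⁴)/32 = π(0.223⁴ − 0.161⁴)/32 = 1.768×10^-4 m⁴.
τ_max = T·r/J = 562000 × 0.112 / 1.768×10^-4 = 3.544×10^8 Pa.

354 MPa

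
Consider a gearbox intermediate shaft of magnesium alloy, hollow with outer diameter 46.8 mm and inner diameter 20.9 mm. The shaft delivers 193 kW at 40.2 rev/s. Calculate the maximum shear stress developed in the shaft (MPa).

ω = 2π·40.2 = 252.6 rad/s, so T = P/ω = 193×10³ / 252.6 = 764.1 N·m.
J = π(d_o⁴ − d_i⁴)/32 = π(0.0468⁴ − 0.0209⁴)/32 = 4.522×10^-7 m⁴.
τ_max = T·r/J = 764.1 × 0.0234 / 4.522×10^-7 = 3.954×10^7 Pa.

39.5 MPa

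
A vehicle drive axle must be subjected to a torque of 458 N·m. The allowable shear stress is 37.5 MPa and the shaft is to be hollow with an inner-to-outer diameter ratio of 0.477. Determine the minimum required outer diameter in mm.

For a hollow shaft with d_i/d_o = 0.477: τ_max = 16T/(π d_o³ (1−k⁴)), so d_o = [16T/(π τ_allow (1−k⁴))]^(1/3) = [16·458.0/(π·3.75×10^7·0.9482)]^(1/3) = 0.04033 m.

40.3 mm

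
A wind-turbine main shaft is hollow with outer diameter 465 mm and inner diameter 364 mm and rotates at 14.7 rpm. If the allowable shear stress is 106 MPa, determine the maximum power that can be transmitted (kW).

J = π(d_o⁴ − d_i⁴)/32 = π(0.465⁴ − 0.364⁴)/32 = 2.867×10^-3 m⁴.
T_max = τ_allow·J/r = 1.06×10^8 × 2.867×10^-3 / 0.233 = 1.307e6 N·m.
ω = 2π·14.7/60 = 1.539 rad/s, so P_max = T_max·ω = 2.012×10^6 W.

2010 kW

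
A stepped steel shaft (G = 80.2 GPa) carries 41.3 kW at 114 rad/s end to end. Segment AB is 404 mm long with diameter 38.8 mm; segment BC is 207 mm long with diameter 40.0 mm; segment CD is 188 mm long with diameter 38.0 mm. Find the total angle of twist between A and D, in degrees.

ω = 114 rad/s, so T = P/ω = 41.3×10³ / 114.0 = 362.3 N·m.
J_AB = π(0.0388)⁴/32 = 2.22×10^-7 m⁴; J_BC = π(0.0400)⁴/32 = 2.51×10^-7 m⁴; J_CD = π(0.0380)⁴/32 = 2.05×10^-7 m⁴.
θ = (T/G)·Σ L_i/J_i = (362.3/80.2×10⁹)·(0.404/2.22×10^-7 + 0.207/2.51×10^-7 + 0.188/2.05×10^-7) = 0.01607 rad.

0.921°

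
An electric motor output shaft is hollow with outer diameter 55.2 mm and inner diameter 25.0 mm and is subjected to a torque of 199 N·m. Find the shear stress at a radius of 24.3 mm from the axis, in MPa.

5.54 MPa

J = π(d_o⁴ − d_i⁴)/32 = π(0.0552⁴ − 0.0250⁴)/32 = 8.731×10^-7 m⁴.
Shear stress varies linearly with radius: τ = T·r/J = 199.0 × 0.0243 / 8.731×10^-7 = 5.538×10^6 Pa.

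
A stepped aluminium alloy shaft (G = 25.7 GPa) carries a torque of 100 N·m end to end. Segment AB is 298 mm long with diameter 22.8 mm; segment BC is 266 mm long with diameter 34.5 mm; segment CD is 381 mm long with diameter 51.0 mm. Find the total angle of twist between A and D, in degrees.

J_AB = π(0.0228)⁴/32 = 2.65×10^-8 m⁴; J_BC = π(0.0345)⁴/32 = 1.39×10^-7 m⁴; J_CD = π(0.0510)⁴/32 = 6.64×10^-7 m⁴.
θ = (T/G)·Σ L_i/J_i = (100.0/25.7×10⁹)·(0.298/2.65×10^-8 + 0.266/1.39×10^-7 + 0.381/6.64×10^-7) = 0.05338 rad.

3.06°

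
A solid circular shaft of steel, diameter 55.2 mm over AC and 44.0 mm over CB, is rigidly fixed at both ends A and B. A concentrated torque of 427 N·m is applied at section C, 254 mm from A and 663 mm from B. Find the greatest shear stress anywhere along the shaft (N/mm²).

Compatibility: T_A·a/J_AC = T_B·b/J_CB with T_A + T_B = T₀.
J_AC = 9.11×10^-7 m⁴, J_CB = 3.68×10^-7 m⁴, so T_A = T₀·(J_AC/a)/((J_AC/a)+(J_CB/b)) = 369.8 N·m, T_B = 57.19 N·m.
τ in each portion: τ_AC = 1.12×10^7 Pa, τ_CB = 3.42×10^6 Pa; maximum is in AC.
τ_max = T_AC·r/J = 369.8·0.0276/9.11×10^-7 = 1.120×10^7 Pa.

11.2 N/mm²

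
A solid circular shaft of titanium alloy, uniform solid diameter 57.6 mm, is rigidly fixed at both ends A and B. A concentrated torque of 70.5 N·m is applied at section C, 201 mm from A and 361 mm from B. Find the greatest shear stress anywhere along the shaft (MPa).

With uniform GJ and both ends fixed, compatibility θ_AC = θ_CB gives T_A·a = T_B·b, together with T_A + T_B = T₀.
T_A = T₀·b/(a+b) = 70.50·361/562.0 = 45.29 N·m; T_B = 25.21 N·m.
τ in each portion: τ_AC = 1.21×10^6 Pa, τ_CB = 6.72×10^5 Pa; maximum is in AC.
τ_max = T_AC·r/J = 45.29·0.0288/1.08×10^-6 = 1.207×10^6 Pa.

1.21 MPa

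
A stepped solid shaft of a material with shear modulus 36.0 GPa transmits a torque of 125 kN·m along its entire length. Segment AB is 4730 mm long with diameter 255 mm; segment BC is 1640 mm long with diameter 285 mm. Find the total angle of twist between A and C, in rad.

0.0484 rad

J_AB = π(0.255)⁴/32 = 4.15×10^-4 m⁴; J_BC = π(0.285)⁴/32 = 6.48×10^-4 m⁴.
θ = (T/G)·Σ L_i/J_i = (125000/36.0×10⁹)·(4.73/4.15×10^-4 + 1.64/6.48×10^-4) = 0.04836 rad.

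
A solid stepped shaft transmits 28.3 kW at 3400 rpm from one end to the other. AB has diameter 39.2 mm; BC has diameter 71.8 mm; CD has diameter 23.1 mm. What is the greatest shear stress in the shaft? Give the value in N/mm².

32.8 N/mm²

ω = 2π·3400/60 = 356.0 rad/s, so T = P/ω = 28.3×10³ / 356.0 = 79.48 N·m.
Under the same torque, τ_max = 16T/(πd³) is largest where d is smallest — segment CD (d = 23.1 mm).
τ_max = 16·79.48/(π·(0.0231)³) = 3.284×10^7 Pa.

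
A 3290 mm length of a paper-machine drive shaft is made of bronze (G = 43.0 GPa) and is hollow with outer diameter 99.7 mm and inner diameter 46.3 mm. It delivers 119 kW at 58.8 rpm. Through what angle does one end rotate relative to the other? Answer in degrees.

9.16°

ω = 2π·58.8/60 = 6.158 rad/s, so T = P/ω = 119×10³ / 6.158 = 19330 N·m.
J = π(d_o⁴ − d_i⁴)/32 = π(0.0997⁴ − 0.0463⁴)/32 = 9.249×10^-6 m⁴.
θ = T·L/(G·J) = 19330 × 3.29 / (43.0×10⁹ × 9.249×10^-6) = 0.1599 rad.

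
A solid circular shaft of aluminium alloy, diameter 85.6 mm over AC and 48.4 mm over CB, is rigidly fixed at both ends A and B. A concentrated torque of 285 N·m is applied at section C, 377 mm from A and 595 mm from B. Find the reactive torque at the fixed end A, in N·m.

Compatibility: T_A·a/J_AC = T_B·b/J_CB with T_A + T_B = T₀.
J_AC = 5.27×10^-6 m⁴, J_CB = 5.39×10^-7 m⁴, so T_A = T₀·(J_AC/a)/((J_AC/a)+(J_CB/b)) = 267.7 N·m, T_B = 17.33 N·m.

268 N·m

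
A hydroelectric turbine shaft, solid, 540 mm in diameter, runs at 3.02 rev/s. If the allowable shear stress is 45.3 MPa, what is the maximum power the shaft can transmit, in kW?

J = πd⁴/32 = π(0.540)⁴/32 = 8.348×10^-3 m⁴.
T_max = τ_allow·J/r = 4.53×10^7 × 8.348×10^-3 / 0.270 = 1.401e6 N·m.
ω = 2π·3.02 = 18.98 rad/s, so P_max = T_max·ω = 2.658×10^7 W.

26600 kW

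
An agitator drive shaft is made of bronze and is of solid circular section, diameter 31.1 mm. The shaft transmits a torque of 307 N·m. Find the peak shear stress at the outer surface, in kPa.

J = πd⁴/32 = π(0.0311)⁴/32 = 9.184×10^-8 m⁴.
τ_max = T·r/J = 307.0 × 0.0156 / 9.184×10^-8 = 5.198×10^7 Pa.

52000 kPa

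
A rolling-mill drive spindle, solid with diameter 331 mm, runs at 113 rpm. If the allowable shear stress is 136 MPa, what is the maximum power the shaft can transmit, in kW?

J = πd⁴/32 = π(0.331)⁴/32 = 1.178×10^-3 m⁴.
T_max = τ_allow·J/r = 1.36×10^8 × 1.178×10^-3 / 0.166 = 968400 N·m.
ω = 2π·113/60 = 11.83 rad/s, so P_max = T_max·ω = 1.146×10^7 W.

11500 kW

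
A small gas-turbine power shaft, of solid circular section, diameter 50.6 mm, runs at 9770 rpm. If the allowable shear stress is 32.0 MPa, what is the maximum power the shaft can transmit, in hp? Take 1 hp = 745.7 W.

1120 hp

J = πd⁴/32 = π(0.0506)⁴/32 = 6.436×10^-7 m⁴.
T_max = τ_allow·J/r = 3.20×10^7 × 6.436×10^-7 / 0.0253 = 814.0 N·m.
ω = 2π·9770/60 = 1023 rad/s, so P_max = T_max·ω = 8.328×10^5 W.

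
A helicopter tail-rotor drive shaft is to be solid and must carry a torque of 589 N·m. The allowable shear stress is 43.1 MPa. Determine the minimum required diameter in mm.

41.1 mm

For a solid shaft τ_max = 16T/(πd³), so d = (16T/(π τ_allow))^(1/3) = (16·589.0/(π·4.31×10^7))^(1/3) = 0.04113 m.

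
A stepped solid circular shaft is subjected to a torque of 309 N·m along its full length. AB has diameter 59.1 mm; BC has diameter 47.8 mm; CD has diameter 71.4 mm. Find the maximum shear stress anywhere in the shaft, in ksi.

2.09 ksi

Under the same torque, τ_max = 16T/(πd³) is largest where d is smallest — segment BC (d = 47.8 mm).
τ_max = 16·309.0/(π·(0.0478)³) = 1.441×10^7 Pa.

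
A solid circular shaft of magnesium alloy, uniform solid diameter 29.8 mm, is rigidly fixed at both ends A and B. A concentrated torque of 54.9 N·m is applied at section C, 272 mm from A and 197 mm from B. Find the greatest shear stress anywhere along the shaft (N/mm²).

6.13 N/mm²

With uniform GJ and both ends fixed, compatibility θ_AC = θ_CB gives T_A·a = T_B·b, together with T_A + T_B = T₀.
T_A = T₀·b/(a+b) = 54.90·197/469.0 = 23.06 N·m; T_B = 31.84 N·m.
τ in each portion: τ_AC = 4.44×10^6 Pa, τ_CB = 6.13×10^6 Pa; maximum is in CB.
τ_max = T_CB·r/J = 31.84·0.0149/7.74×10^-8 = 6.128×10^6 Pa.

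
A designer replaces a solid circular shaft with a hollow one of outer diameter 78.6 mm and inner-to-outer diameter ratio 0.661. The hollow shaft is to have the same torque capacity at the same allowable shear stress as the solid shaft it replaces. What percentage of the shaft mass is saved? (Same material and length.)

35.2 %

Equal τ_max and T ⇒ the solid shaft needs d_s³ = d_o³(1−k⁴), so d_s = 78.6·(1−0.661⁴)^(1/3) = 73.24 mm.
Area ratio A_h/A_s = d_o²(1−k²)/d_s² = (1−k²)/(1−k⁴)^(2/3) = 0.6485.
Mass saving = 1 − 0.6485 = 35.2 %.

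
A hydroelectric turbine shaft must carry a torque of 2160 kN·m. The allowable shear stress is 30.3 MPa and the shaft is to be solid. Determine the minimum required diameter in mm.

For a solid shaft τ_max = 16T/(πd³), so d = (16T/(π τ_allow))^(1/3) = (16·2.160e6/(π·3.03×10^7))^(1/3) = 0.7134 m.

713 mm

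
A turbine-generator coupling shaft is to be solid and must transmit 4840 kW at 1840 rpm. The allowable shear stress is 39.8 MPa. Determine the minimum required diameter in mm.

148 mm

ω = 2π·1840/60 = 192.7 rad/s, so T = P/ω = 4840×10³ / 192.7 = 25120 N·m.
For a solid shaft τ_max = 16T/(πd³), so d = (16T/(π τ_allow))^(1/3) = (16·25120/(π·3.98×10^7))^(1/3) = 0.1476 m.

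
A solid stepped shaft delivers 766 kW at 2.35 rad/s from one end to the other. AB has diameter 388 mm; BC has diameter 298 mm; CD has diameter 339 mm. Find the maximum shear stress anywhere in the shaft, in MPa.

62.7 MPa

ω = 2.35 rad/s, so T = P/ω = 766×10³ / 2.350 = 326000 N·m.
Under the same torque, τ_max = 16T/(πd³) is largest where d is smallest — segment BC (d = 298 mm).
τ_max = 16·326000/(π·(0.298)³) = 6.273×10^7 Pa.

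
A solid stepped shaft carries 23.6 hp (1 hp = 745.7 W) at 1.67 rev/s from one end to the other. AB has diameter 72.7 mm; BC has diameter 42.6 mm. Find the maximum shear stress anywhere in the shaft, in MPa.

ω = 2π·1.67 = 10.49 rad/s, so T = P/ω = 23.6×745.7 / 10.49 = 1677 N·m.
Under the same torque, τ_max = 16T/(πd³) is largest where d is smallest — segment BC (d = 42.6 mm).
τ_max = 16·1677/(π·(0.0426)³) = 1.105×10^8 Pa.

110 MPa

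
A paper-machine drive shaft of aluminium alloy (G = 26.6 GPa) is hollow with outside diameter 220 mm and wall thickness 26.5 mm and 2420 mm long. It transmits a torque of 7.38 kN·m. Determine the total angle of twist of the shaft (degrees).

0.250°

J = π(d_o⁴ − d_i⁴)/32 = π(0.220⁴ − 0.167⁴)/32 = 1.536×10^-4 m⁴.
θ = T·L/(G·J) = 7380 × 2.42 / (26.6×10⁹ × 1.536×10^-4) = 4.371×10^-3 rad.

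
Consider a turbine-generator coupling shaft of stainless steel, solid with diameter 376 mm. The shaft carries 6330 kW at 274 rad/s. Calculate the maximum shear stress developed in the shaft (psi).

ω = 274 rad/s, so T = P/ω = 6330×10³ / 274.0 = 23100 N·m.
J = πd⁴/32 = π(0.376)⁴/32 = 1.962×10^-3 m⁴.
τ_max = T·r/J = 23100 × 0.188 / 1.962×10^-3 = 2.213×10^6 Pa.

321 psi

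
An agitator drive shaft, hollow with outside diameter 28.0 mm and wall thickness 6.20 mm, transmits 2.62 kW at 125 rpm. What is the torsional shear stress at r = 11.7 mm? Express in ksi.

6.23 ksi

ω = 2π·125/60 = 13.09 rad/s, so T = P/ω = 2.62×10³ / 13.09 = 200.2 N·m.
J = π(d_o⁴ − d_i⁴)/32 = π(0.0280⁴ − 0.0156⁴)/32 = 5.453×10^-8 m⁴.
Shear stress varies linearly with radius: τ = T·r/J = 200.2 × 0.0117 / 5.453×10^-8 = 4.295×10^7 Pa.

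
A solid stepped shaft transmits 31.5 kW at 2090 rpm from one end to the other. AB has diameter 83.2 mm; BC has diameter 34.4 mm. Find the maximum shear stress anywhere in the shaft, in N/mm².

18.0 N/mm²

ω = 2π·2090/60 = 218.9 rad/s, so T = P/ω = 31.5×10³ / 218.9 = 143.9 N·m.
Under the same torque, τ_max = 16T/(πd³) is largest where d is smallest — segment BC (d = 34.4 mm).
τ_max = 16·143.9/(π·(0.0344)³) = 1.801×10^7 Pa.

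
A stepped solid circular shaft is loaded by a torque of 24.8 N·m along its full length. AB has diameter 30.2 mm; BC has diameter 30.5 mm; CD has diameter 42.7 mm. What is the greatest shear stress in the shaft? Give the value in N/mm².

4.59 N/mm²

Under the same torque, τ_max = 16T/(πd³) is largest where d is smallest — segment AB (d = 30.2 mm).
τ_max = 16·24.80/(π·(0.0302)³) = 4.586×10^6 Pa.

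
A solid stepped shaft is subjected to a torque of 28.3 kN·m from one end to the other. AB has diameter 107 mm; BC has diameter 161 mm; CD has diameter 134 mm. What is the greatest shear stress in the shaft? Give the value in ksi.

17.1 ksi

Under the same torque, τ_max = 16T/(πd³) is largest where d is smallest — segment AB (d = 107 mm).
τ_max = 16·28300/(π·(0.107)³) = 1.177×10^8 Pa.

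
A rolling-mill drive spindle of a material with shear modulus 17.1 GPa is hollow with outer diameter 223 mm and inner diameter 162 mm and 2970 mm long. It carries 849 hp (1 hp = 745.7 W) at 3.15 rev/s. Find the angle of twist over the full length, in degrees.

1.82°

ω = 2π·3.15 = 19.79 rad/s, so T = P/ω = 849×745.7 / 19.79 = 31990 N·m.
J = π(d_o⁴ − d_i⁴)/32 = π(0.223⁴ − 0.162⁴)/32 = 1.752×10^-4 m⁴.
θ = T·L/(G·J) = 31990 × 2.97 / (17.1×10⁹ × 1.752×10^-4) = 0.03172 rad.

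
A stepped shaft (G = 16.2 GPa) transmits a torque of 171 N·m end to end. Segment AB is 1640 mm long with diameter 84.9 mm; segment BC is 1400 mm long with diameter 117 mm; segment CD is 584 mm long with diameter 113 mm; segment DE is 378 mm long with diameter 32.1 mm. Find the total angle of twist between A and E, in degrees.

2.46°

J_AB = π(0.0849)⁴/32 = 5.10×10^-6 m⁴; J_BC = π(0.117)⁴/32 = 1.84×10^-5 m⁴; J_CD = π(0.113)⁴/32 = 1.60×10^-5 m⁴; J_DE = π(0.0321)⁴/32 = 1.04×10^-7 m⁴.
θ = (T/G)·Σ L_i/J_i = (171.0/16.2×10⁹)·(1.64/5.10×10^-6 + 1.40/1.84×10^-5 + 0.584/1.60×10^-5 + 0.378/1.04×10^-7) = 0.04286 rad.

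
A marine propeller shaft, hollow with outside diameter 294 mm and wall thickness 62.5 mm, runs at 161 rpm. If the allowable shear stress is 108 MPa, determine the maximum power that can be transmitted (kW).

8090 kW

J = π(d_o⁴ − d_i⁴)/32 = π(0.294⁴ − 0.169⁴)/32 = 6.534×10^-4 m⁴.
T_max = τ_allow·J/r = 1.08×10^8 × 6.534×10^-4 / 0.147 = 480000 N·m.
ω = 2π·161/60 = 16.86 rad/s, so P_max = T_max·ω = 8.094×10^6 W.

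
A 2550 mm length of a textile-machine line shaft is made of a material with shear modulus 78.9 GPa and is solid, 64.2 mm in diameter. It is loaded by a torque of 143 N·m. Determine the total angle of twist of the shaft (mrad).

2.77 mrad

J = πd⁴/32 = π(0.0642)⁴/32 = 1.668×10^-6 m⁴.
θ = T·L/(G·J) = 143.0 × 2.55 / (78.9×10⁹ × 1.668×10^-6) = 2.771×10^-3 rad.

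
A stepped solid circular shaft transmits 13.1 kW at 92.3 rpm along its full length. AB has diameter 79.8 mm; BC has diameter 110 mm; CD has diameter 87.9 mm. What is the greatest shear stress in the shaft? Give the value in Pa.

ω = 2π·92.3/60 = 9.666 rad/s, so T = P/ω = 13.1×10³ / 9.666 = 1355 N·m.
Under the same torque, τ_max = 16T/(πd³) is largest where d is smallest — segment AB (d = 79.8 mm).
τ_max = 16·1355/(π·(0.0798)³) = 1.358×10^7 Pa.

1.36e7 Pa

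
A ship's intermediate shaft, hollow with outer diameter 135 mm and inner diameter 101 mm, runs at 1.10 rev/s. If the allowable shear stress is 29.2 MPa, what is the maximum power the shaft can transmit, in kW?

J = π(d_o⁴ − d_i⁴)/32 = π(0.135⁴ − 0.101⁴)/32 = 2.239×10^-5 m⁴.
T_max = τ_allow·J/r = 2.92×10^7 × 2.239×10^-5 / 0.0675 = 9687 N·m.
ω = 2π·1.10 = 6.912 rad/s, so P_max = T_max·ω = 6.695×10^4 W.

67.0 kW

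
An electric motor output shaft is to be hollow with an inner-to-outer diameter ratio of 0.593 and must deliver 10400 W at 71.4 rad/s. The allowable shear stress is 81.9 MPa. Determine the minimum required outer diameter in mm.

ω = 71.4 rad/s, so T = P/ω = 10400 / 71.40 = 145.7 N·m.
For a hollow shaft with d_i/d_o = 0.593: τ_max = 16T/(π d_o³ (1−k⁴)), so d_o = [16T/(π τ_allow (1−k⁴))]^(1/3) = [16·145.7/(π·8.19×10^7·0.8763)]^(1/3) = 0.02178 m.

21.8 mm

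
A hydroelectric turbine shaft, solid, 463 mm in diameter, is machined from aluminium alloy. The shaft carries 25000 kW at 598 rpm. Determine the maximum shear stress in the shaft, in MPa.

ω = 2π·598/60 = 62.62 rad/s, so T = P/ω = 25000×10³ / 62.62 = 399200 N·m.
J = πd⁴/32 = π(0.463)⁴/32 = 4.512×10^-3 m⁴.
τ_max = T·r/J = 399200 × 0.232 / 4.512×10^-3 = 2.049×10^7 Pa.

20.5 MPa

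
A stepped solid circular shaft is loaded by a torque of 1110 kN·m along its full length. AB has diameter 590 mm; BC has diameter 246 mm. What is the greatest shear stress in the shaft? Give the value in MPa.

Under the same torque, τ_max = 16T/(πd³) is largest where d is smallest — segment BC (d = 246 mm).
τ_max = 16·1.110e6/(π·(0.246)³) = 3.797×10^8 Pa.

380 MPa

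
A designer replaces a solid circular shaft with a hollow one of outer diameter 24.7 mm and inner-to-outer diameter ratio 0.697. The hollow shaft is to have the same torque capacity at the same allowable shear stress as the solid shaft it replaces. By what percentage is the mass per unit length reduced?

Equal τ_max and T ⇒ the solid shaft needs d_s³ = d_o³(1−k⁴), so d_s = 24.7·(1−0.697⁴)^(1/3) = 22.58 mm.
Area ratio A_h/A_s = d_o²(1−k²)/d_s² = (1−k²)/(1−k⁴)^(2/3) = 0.6153.
Mass saving = 1 − 0.6153 = 38.5 %.

38.5 %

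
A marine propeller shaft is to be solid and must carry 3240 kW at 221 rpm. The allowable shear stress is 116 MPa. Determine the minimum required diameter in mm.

183 mm

ω = 2π·221/60 = 23.14 rad/s, so T = P/ω = 3240×10³ / 23.14 = 140000 N·m.
For a solid shaft τ_max = 16T/(πd³), so d = (16T/(π τ_allow))^(1/3) = (16·140000/(π·1.16×10^8))^(1/3) = 0.1832 m.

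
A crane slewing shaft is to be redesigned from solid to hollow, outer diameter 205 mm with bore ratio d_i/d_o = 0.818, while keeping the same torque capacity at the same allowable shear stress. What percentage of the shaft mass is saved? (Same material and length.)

Equal τ_max and T ⇒ the solid shaft needs d_s³ = d_o³(1−k⁴), so d_s = 205·(1−0.818⁴)^(1/3) = 168.2 mm.
Area ratio A_h/A_s = d_o²(1−k²)/d_s² = (1−k²)/(1−k⁴)^(2/3) = 0.4915.
Mass saving = 1 − 0.4915 = 50.8 %.

50.8 %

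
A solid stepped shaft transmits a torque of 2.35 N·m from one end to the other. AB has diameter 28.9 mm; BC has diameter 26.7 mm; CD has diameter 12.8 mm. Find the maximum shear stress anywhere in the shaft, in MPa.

5.71 MPa

Under the same torque, τ_max = 16T/(πd³) is largest where d is smallest — segment CD (d = 12.8 mm).
τ_max = 16·2.350/(π·(0.0128)³) = 5.707×10^6 Pa.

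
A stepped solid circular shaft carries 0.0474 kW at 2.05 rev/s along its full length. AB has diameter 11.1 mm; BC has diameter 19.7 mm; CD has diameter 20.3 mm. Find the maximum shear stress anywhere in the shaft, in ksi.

1.99 ksi

ω = 2π·2.05 = 12.88 rad/s, so T = P/ω = 0.0474×10³ / 12.88 = 3.680 N·m.
Under the same torque, τ_max = 16T/(πd³) is largest where d is smallest — segment AB (d = 11.1 mm).
τ_max = 16·3.680/(π·(0.0111)³) = 1.370×10^7 Pa.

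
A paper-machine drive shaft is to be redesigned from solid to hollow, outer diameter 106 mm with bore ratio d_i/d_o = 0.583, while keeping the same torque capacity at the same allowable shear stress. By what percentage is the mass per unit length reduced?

28.4 %

Equal τ_max and T ⇒ the solid shaft needs d_s³ = d_o³(1−k⁴), so d_s = 106·(1−0.583⁴)^(1/3) = 101.8 mm.
Area ratio A_h/A_s = d_o²(1−k²)/d_s² = (1−k²)/(1−k⁴)^(2/3) = 0.7164.
Mass saving = 1 − 0.7164 = 28.4 %.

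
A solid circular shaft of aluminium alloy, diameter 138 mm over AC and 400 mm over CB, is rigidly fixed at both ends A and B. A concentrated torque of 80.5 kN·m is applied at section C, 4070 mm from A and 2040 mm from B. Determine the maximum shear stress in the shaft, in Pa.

Compatibility: T_A·a/J_AC = T_B·b/J_CB with T_A + T_B = T₀.
J_AC = 3.56×10^-5 m⁴, J_CB = 2.51×10^-3 m⁴, so T_A = T₀·(J_AC/a)/((J_AC/a)+(J_CB/b)) = 567.6 N·m, T_B = 79930 N·m.
τ in each portion: τ_AC = 1.10×10^6 Pa, τ_CB = 6.36×10^6 Pa; maximum is in CB.
τ_max = T_CB·r/J = 79930·0.200/2.51×10^-3 = 6.361×10^6 Pa.

6.36e6 Pa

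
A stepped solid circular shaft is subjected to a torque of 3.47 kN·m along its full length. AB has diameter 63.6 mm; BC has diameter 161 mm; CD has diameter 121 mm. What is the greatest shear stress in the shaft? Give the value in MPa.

68.7 MPa

Under the same torque, τ_max = 16T/(πd³) is largest where d is smallest — segment AB (d = 63.6 mm).
τ_max = 16·3470/(π·(0.0636)³) = 6.870×10^7 Pa.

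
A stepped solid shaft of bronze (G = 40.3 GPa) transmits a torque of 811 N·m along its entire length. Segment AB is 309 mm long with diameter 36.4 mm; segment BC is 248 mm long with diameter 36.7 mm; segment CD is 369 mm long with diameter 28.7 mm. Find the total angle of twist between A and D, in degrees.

10.1°

J_AB = π(0.0364)⁴/32 = 1.72×10^-7 m⁴; J_BC = π(0.0367)⁴/32 = 1.78×10^-7 m⁴; J_CD = π(0.0287)⁴/32 = 6.66×10^-8 m⁴.
θ = (T/G)·Σ L_i/J_i = (811.0/40.3×10⁹)·(0.309/1.72×10^-7 + 0.248/1.78×10^-7 + 0.369/6.66×10^-8) = 0.1756 rad.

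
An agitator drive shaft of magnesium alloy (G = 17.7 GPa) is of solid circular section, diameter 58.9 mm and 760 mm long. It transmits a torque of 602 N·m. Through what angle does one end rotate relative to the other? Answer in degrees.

J = πd⁴/32 = π(0.0589)⁴/32 = 1.182×10^-6 m⁴.
θ = T·L/(G·J) = 602.0 × 0.760 / (17.7×10⁹ × 1.182×10^-6) = 0.02188 rad.

1.25°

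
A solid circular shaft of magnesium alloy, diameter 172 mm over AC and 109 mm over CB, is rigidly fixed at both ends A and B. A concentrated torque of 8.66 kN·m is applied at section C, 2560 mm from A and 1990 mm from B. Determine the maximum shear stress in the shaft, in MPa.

Compatibility: T_A·a/J_AC = T_B·b/J_CB with T_A + T_B = T₀.
J_AC = 8.59×10^-5 m⁴, J_CB = 1.39×10^-5 m⁴, so T_A = T₀·(J_AC/a)/((J_AC/a)+(J_CB/b)) = 7172 N·m, T_B = 1488 N·m.
τ in each portion: τ_AC = 7.18×10^6 Pa, τ_CB = 5.85×10^6 Pa; maximum is in AC.
τ_max = T_AC·r/J = 7172·0.0860/8.59×10^-5 = 7.178×10^6 Pa.

7.18 MPa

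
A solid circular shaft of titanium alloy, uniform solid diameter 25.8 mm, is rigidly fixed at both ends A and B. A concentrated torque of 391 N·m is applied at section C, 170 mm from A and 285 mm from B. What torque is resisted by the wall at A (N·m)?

With uniform GJ and both ends fixed, compatibility θ_AC = θ_CB gives T_A·a = T_B·b, together with T_A + T_B = T₀.
T_A = T₀·b/(a+b) = 391.0·285/455.0 = 244.9 N·m; T_B = 146.1 N·m.

245 N·m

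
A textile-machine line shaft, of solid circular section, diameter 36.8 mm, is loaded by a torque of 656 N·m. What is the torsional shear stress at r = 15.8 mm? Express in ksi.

J = πd⁴/32 = π(0.0368)⁴/32 = 1.800×10^-7 m⁴.
Shear stress varies linearly with radius: τ = T·r/J = 656.0 × 0.0158 / 1.800×10^-7 = 5.757×10^7 Pa.

8.35 ksi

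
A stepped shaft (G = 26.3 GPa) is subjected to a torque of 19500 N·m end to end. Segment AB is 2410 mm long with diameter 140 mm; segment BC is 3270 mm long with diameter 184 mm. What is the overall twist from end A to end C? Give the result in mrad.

68.9 mrad

J_AB = π(0.140)⁴/32 = 3.77×10^-5 m⁴; J_BC = π(0.184)⁴/32 = 1.13×10^-4 m⁴.
θ = (T/G)·Σ L_i/J_i = (19500/26.3×10⁹)·(2.41/3.77×10^-5 + 3.27/1.13×10^-4) = 0.06892 rad.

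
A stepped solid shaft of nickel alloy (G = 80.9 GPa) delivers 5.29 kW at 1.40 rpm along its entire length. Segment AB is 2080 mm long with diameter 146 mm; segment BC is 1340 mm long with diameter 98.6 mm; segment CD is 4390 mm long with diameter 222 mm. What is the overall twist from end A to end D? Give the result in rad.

ω = 2π·1.40/60 = 0.1466 rad/s, so T = P/ω = 5.29×10³ / 0.1466 = 36080 N·m.
J_AB = π(0.146)⁴/32 = 4.46×10^-5 m⁴; J_BC = π(0.0986)⁴/32 = 9.28×10^-6 m⁴; J_CD = π(0.222)⁴/32 = 2.38×10^-4 m⁴.
θ = (T/G)·Σ L_i/J_i = (36080/80.9×10⁹)·(2.08/4.46×10^-5 + 1.34/9.28×10^-6 + 4.39/2.38×10^-4) = 0.09342 rad.

0.0934 rad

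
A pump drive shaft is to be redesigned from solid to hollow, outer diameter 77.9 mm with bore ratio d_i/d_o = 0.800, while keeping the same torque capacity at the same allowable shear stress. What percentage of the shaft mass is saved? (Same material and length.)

Equal τ_max and T ⇒ the solid shaft needs d_s³ = d_o³(1−k⁴), so d_s = 77.9·(1−0.800⁴)^(1/3) = 65.35 mm.
Area ratio A_h/A_s = d_o²(1−k²)/d_s² = (1−k²)/(1−k⁴)^(2/3) = 0.5115.
Mass saving = 1 − 0.5115 = 48.8 %.

48.8 %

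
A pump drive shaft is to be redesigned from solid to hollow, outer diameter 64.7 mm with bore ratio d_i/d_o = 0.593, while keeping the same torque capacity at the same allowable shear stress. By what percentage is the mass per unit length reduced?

29.2 %

Equal τ_max and T ⇒ the solid shaft needs d_s³ = d_o³(1−k⁴), so d_s = 64.7·(1−0.593⁴)^(1/3) = 61.91 mm.
Area ratio A_h/A_s = d_o²(1−k²)/d_s² = (1−k²)/(1−k⁴)^(2/3) = 0.7080.
Mass saving = 1 − 0.7080 = 29.2 %.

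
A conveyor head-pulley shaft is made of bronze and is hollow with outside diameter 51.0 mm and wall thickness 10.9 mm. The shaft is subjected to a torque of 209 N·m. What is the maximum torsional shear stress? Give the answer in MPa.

J = π(d_o⁴ − d_i⁴)/32 = π(0.0510⁴ − 0.0292⁴)/32 = 5.928×10^-7 m⁴.
τ_max = T·r/J = 209.0 × 0.0255 / 5.928×10^-7 = 8.990×10^6 Pa.

8.99 MPa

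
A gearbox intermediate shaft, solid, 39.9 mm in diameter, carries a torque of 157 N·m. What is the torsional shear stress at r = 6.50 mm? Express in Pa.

J = πd⁴/32 = π(0.0399)⁴/32 = 2.488×10^-7 m⁴.
Shear stress varies linearly with radius: τ = T·r/J = 157.0 × 0.00650 / 2.488×10^-7 = 4.101×10^6 Pa.

4.10e6 Pa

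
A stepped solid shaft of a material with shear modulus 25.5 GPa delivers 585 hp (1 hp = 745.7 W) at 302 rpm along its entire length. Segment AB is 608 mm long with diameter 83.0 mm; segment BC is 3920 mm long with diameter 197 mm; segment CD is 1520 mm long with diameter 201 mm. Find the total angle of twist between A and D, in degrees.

5.16°

ω = 2π·302/60 = 31.63 rad/s, so T = P/ω = 585×745.7 / 31.63 = 13790 N·m.
J_AB = π(0.0830)⁴/32 = 4.66×10^-6 m⁴; J_BC = π(0.197)⁴/32 = 1.48×10^-4 m⁴; J_CD = π(0.201)⁴/32 = 1.60×10^-4 m⁴.
θ = (T/G)·Σ L_i/J_i = (13790/25.5×10⁹)·(0.608/4.66×10^-6 + 3.92/1.48×10^-4 + 1.52/1.60×10^-4) = 0.09006 rad.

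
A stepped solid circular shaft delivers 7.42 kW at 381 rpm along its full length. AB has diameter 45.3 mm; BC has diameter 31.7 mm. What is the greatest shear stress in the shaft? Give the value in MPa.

ω = 2π·381/60 = 39.90 rad/s, so T = P/ω = 7.42×10³ / 39.90 = 186.0 N·m.
Under the same torque, τ_max = 16T/(πd³) is largest where d is smallest — segment BC (d = 31.7 mm).
τ_max = 16·186.0/(π·(0.0317)³) = 2.973×10^7 Pa.

29.7 MPa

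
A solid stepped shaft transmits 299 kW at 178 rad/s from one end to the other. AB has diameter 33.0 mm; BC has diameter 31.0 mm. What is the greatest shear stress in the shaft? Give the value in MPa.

ω = 178 rad/s, so T = P/ω = 299×10³ / 178.0 = 1680 N·m.
Under the same torque, τ_max = 16T/(πd³) is largest where d is smallest — segment BC (d = 31.0 mm).
τ_max = 16·1680/(π·(0.0310)³) = 2.872×10^8 Pa.

287 MPa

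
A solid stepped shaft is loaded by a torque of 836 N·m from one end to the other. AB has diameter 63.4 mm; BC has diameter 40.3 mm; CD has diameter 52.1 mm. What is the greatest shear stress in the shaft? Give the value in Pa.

Under the same torque, τ_max = 16T/(πd³) is largest where d is smallest — segment BC (d = 40.3 mm).
τ_max = 16·836.0/(π·(0.0403)³) = 6.505×10^7 Pa.

6.51e7 Pa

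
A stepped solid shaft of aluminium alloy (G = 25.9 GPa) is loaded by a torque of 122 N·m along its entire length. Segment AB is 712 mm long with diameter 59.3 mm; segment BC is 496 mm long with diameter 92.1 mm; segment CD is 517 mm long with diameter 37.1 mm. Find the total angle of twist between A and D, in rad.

0.0162 rad

J_AB = π(0.0593)⁴/32 = 1.21×10^-6 m⁴; J_BC = π(0.0921)⁴/32 = 7.06×10^-6 m⁴; J_CD = π(0.0371)⁴/32 = 1.86×10^-7 m⁴.
θ = (T/G)·Σ L_i/J_i = (122.0/25.9×10⁹)·(0.712/1.21×10^-6 + 0.496/7.06×10^-6 + 0.517/1.86×10^-7) = 0.01619 rad.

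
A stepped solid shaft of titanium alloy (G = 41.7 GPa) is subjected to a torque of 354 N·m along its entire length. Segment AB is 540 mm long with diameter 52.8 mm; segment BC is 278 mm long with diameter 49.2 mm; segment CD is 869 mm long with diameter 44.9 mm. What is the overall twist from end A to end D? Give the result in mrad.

28.6 mrad

J_AB = π(0.0528)⁴/32 = 7.63×10^-7 m⁴; J_BC = π(0.0492)⁴/32 = 5.75×10^-7 m⁴; J_CD = π(0.0449)⁴/32 = 3.99×10^-7 m⁴.
θ = (T/G)·Σ L_i/J_i = (354.0/41.7×10⁹)·(0.540/7.63×10^-7 + 0.278/5.75×10^-7 + 0.869/3.99×10^-7) = 0.02860 rad.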